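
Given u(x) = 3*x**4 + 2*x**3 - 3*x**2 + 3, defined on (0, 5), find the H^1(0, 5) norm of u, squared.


||u||_{H^1}^2 = 59843005/14

The H^1 norm (squared) on an interval (0, L) is
  ||u||_{H^1}^2 = ∫_0^L u(x)^2 dx + ∫_0^L u'(x)^2 dx.
Compute u'(x) = 12*x**3 + 6*x**2 - 6*x.
Then u(x)^2 = 9*x**8 + 12*x**7 - 14*x**6 - 12*x**5 + 27*x**4 + 12*x**3 - 18*x**2 + 9 and u'(x)^2 = 144*x**6 + 144*x**5 - 108*x**4 - 72*x**3 + 36*x**2.
Integrate each monomial from 0 to 5 using ∫_0^5 c·x^n dx = c·5^(n+1)/(n+1):
  ∫_0^5 u(x)^2 dx = ∫_0^5 (9*x^8 + 12*x^7 - 14*x^6 - 12*x^5 + 27*x^4 + 12*x^3 - 18*x^2 + 9) dx. Term by term:
    ∫_0^5 9*x^8 dx = 1953125;  ∫_0^5 12*x^7 dx = 1171875/2;  ∫_0^5 -14*x^6 dx = -156250;
    ∫_0^5 -12*x^5 dx = -31250;  ∫_0^5 27*x^4 dx = 16875;  ∫_0^5 12*x^3 dx = 1875;
    ∫_0^5 -18*x^2 dx = -750;  ∫_0^5 9 dx = 45.
  Sum: 1953125 + 1171875/2 − 156250 − 31250 + 16875 + 1875 − 750 + 45 = 4739215/2.
  ∫_0^5 u'(x)^2 dx = ∫_0^5 (144*x^6 + 144*x^5 - 108*x^4 - 72*x^3 + 36*x^2) dx. Term by term:
    ∫_0^5 144*x^6 dx = 11250000/7;  ∫_0^5 144*x^5 dx = 375000;  ∫_0^5 -108*x^4 dx = -67500;
    ∫_0^5 -72*x^3 dx = -11250;  ∫_0^5 36*x^2 dx = 1500.
  Sum: 11250000/7 + 375000 − 67500 − 11250 + 1500 = 13334250/7.
Adding: ||u||_{H^1}^2 = 4739215/2 + 13334250/7 = 59843005/14.


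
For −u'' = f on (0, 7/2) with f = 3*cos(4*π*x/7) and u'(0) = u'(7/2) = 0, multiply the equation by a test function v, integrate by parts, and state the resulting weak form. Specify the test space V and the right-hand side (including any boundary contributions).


V = H^1(0, 7/2) (no boundary constraint on v; u is determined up to an additive constant); weak form: ∫_0^7/2 u'v' dx = ∫_0^7/2 (3*cos(4*π*x/7)) v dx for all v ∈ V.

Multiply both sides by a test function v and integrate from 0 to 7/2:
  ∫_0^7/2 −u''(x) v(x) dx = ∫_0^7/2 f(x) v(x) dx.
Integrate the LHS by parts once:
  ∫_0^7/2 −u'' v dx = −[u'(x) v(x)]_0^7/2 + ∫_0^7/2 u'(x) v'(x) dx.
Thus ∫_0^7/2 u'(x) v'(x) dx = ∫_0^7/2 f(x) v(x) dx + [u'(x) v(x)]_0^7/2.
Choose V so that boundary terms are either known or forced to vanish.
u has homogeneous Neumann: u'(0) = u'(7/2) = 0. So [u' v]_0^7/2 = 0·v(7/2) − 0·v(0) = 0 for any v; take V = H^1(0, 7/2).
Weak formulation: find u (satisfying any essential BC) such that ∫_0^7/2 u'(x) v'(x) dx = ∫_0^7/2 f v dx for all v ∈ V (homogeneous Neumann, so boundary terms vanish).
Substituting f(x) = 3*cos(4*π*x/7), the right-hand side is ∫_0^7/2 (3*cos(4*π*x/7)) v dx.
Compatibility check (pure Neumann): taking v ≡ 1 ∈ V gives 0 = ∫_0^7/2 f dx + (0) − (0), i.e. ∫_0^7/2 f dx must equal u'(0) − u'(7/2) = 0. Indeed ∫_0^7/2 (3*cos(4*π*x/7)) dx = 0, so the data are compatible. The solution is then unique only up to an additive constant (fix it e.g. by requiring ∫_0^7/2 u dx = 0).


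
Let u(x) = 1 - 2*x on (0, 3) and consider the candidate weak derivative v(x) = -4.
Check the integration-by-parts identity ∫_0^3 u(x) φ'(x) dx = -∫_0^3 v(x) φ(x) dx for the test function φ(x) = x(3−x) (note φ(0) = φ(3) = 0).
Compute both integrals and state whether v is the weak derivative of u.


LHS = 9, RHS = 18. No, v is not the weak derivative of u.

u(x) = 1 - 2*x, classical derivative u'(x) = -2.
φ(x) = x(3−x), so φ'(x) = 3 - 2*x.
Note φ(0) = φ(3) = 0, so the boundary term u·φ vanishes.
LHS = ∫_0^3 u(x) φ'(x) dx = ∫_0^3 (4*x^2 - 8*x + 3) dx. Term by term:
  ∫_0^3 4*x^2 dx = 36;  ∫_0^3 -8*x dx = -36;  ∫_0^3 3 dx = 9.
Sum: 36 − 36 + 9 = 9.
So LHS = 9.
∫_0^3 v(x) φ(x) dx = ∫_0^3 (4*x^2 - 12*x) dx. Term by term:
  ∫_0^3 4*x^2 dx = 36;  ∫_0^3 -12*x dx = -54.
Sum: 36 − 54 = -18.
So RHS = -∫_0^3 v(x) φ(x) dx = 18.
LHS − RHS = -9 ≠ 0, so the identity fails.
(For a valid weak derivative the identity must hold for EVERY test function, in particular this one. The failure shows v is NOT the weak derivative of u.)
Correct weak derivative would be u'(x) = -2.


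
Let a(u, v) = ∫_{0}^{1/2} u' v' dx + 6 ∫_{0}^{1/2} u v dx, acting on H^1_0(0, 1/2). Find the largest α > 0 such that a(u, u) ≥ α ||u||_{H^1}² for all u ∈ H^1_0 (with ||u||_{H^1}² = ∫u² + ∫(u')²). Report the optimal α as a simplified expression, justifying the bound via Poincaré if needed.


α = 1

Coercivity of a(·,·) on H^1_0(0, 1/2) means a(u, u) ≥ α ||u||_{H^1}² for every u ∈ H^1_0.
The interval has length L = 1/2, and Poincaré/coercivity depend only on L. Here a(u, u) = ∫(u')² + (6)·∫u².
Here c = 6 ≥ 1, so a(u,u) = ∫(u')² + c∫u² ≥ ∫(u')² + ∫u² = ||u||_{H^1}², i.e. α = 1 works. No larger α is possible: a(u,u) ≥ α||u||_{H^1}² means (1−α)∫(u')² ≥ (α−c)∫u², and for the modes u_n = sin(nπ(x−x₀)/L) (x₀ the left endpoint) one has ∫u_n²/∫(u_n')² = (L/(nπ))² → 0, so a(u_n,u_n)/||u_n||_{H^1}² → 1. Hence the optimal constant is α = 1.
Therefore α = 1.


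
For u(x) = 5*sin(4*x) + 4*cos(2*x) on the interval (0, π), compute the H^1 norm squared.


||u||_{H^1(0,π)}^2 = 505*π/2

u'(x) = -8*sin(2*x) + 20*cos(4*x).
Expand u² and (u')² and integrate term by term on (0, π), using: for integers n ≥ 1, ∫_0^π sin²(nx) dx = ∫_0^π cos²(nx) dx = π/2; for n ≠ n', ∫_0^π sin(nx)sin(n'x) dx = ∫_0^π cos(nx)cos(n'x) dx = 0; and by product-to-sum, ∫_0^π sin(nx)cos(n'x) dx = ½∫_0^π [sin((n+n')x) + sin((n−n')x)] dx, which is 0 when n+n' is even and 2n/(n²−n'²) when n+n' is odd (it need not vanish on (0, π)).
  u² squared terms: (4)²·∫cos(2x)² dx = 16·π/2 = 8*π;  (5)²·∫sin(4x)² dx = 25·π/2 = 25*π/2.
  u² cross terms: 2·(4)·(5)·∫cos(2x)·sin(4x) dx = 40·(0) = 0.
  So ∫_0^π u² dx = 8*π + 25*π/2 + 0 = 41*π/2.
  (u')² squared terms: (-8)²·∫sin(2x)² dx = 64·π/2 = 32*π;  (20)²·∫cos(4x)² dx = 400·π/2 = 200*π.
  (u')² cross terms: 2·(-8)·(20)·∫sin(2x)·cos(4x) dx = -320·(0) = 0.
  So ∫_0^π (u')² dx = 32*π + 200*π + 0 = 232*π.
||u||_{H^1}^2 = (41*π/2) + (232*π) = 505*π/2.


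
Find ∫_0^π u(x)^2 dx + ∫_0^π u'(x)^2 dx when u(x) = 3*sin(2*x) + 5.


||u||_{H^1(0,π)}^2 = 95*π/2

u'(x) = 6*cos(2*x).
Expand u² and (u')² and integrate term by term on (0, π), using: for integers n ≥ 1, ∫_0^π sin²(nx) dx = ∫_0^π cos²(nx) dx = π/2; for n ≠ n', ∫_0^π sin(nx)sin(n'x) dx = ∫_0^π cos(nx)cos(n'x) dx = 0; and by product-to-sum, ∫_0^π sin(nx)cos(n'x) dx = ½∫_0^π [sin((n+n')x) + sin((n−n')x)] dx, which is 0 when n+n' is even and 2n/(n²−n'²) when n+n' is odd (it need not vanish on (0, π)). For the constant mode: ∫_0^π 1 dx = π, ∫_0^π cos(nx) dx = 0, ∫_0^π sin(nx) dx = (1−(−1)^n)/n.
  u² squared terms: (5)²·∫1 dx = 25·π = 25*π;  (3)²·∫sin(2x)² dx = 9·π/2 = 9*π/2.
  u² cross terms: 2·(5)·(3)·∫1·sin(2x) dx = 30·(0) = 0.
  So ∫_0^π u² dx = 25*π + 9*π/2 + 0 = 59*π/2.
  (u')² squared terms: (6)²·∫cos(2x)² dx = 36·π/2 = 18*π.
  So ∫_0^π (u')² dx = 18*π.
||u||_{H^1}^2 = (59*π/2) + (18*π) = 95*π/2.


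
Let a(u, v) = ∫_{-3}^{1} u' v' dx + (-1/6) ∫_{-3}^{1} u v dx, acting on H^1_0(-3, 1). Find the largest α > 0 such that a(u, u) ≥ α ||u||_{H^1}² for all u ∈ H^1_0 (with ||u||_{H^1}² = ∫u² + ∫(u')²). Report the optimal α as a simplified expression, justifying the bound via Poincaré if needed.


α = (-8/3 + π^2)/(π^2 + 16)

Coercivity of a(·,·) on H^1_0(-3, 1) means a(u, u) ≥ α ||u||_{H^1}² for every u ∈ H^1_0.
The interval has length L = 4, and Poincaré/coercivity depend only on L. Here a(u, u) = ∫(u')² + (-1/6)·∫u².
Here c = -1/6 < 0 with |c| < (π/L)² = π^2/16, so coercivity still holds. The condition a(u,u) ≥ α||u||_{H^1}² reads (1−α)∫(u')² ≥ (α−c)∫u². Any admissible α is ≤ 1 (rapidly oscillating u have ∫u²/∫(u')² → 0), and α = 1 would force 0 ≥ (1−c)∫u², impossible since c < 1; so 1−α > 0. By the sharp Poincaré inequality on H^1_0 of an interval of length L, ∫(u')² ≥ (π/L)²∫u² with equality for the first sine mode sin(π(x−x₀)/L) (x₀ the left endpoint), so the inequality holds for all u iff (1−α)(π/L)² ≥ α − c, i.e. α ≤ ((π/L)² + c)/((π/L)² + 1) = (1 + c(L/π)²)/(1 + (L/π)²). (Direct route, valid since c ≤ 0: Poincaré gives c∫u² ≥ c(L/π)²∫(u')², so a(u,u) ≥ (1 + c(L/π)²)∫(u')², while ||u||_{H^1}² ≤ (1 + (L/π)²)∫(u')²; dividing yields the same α.) With (π/L)² = π^2/16 and c = -1/6, the largest admissible constant is α = ((π/L)² + c)/((π/L)² + 1).
Simplifying, α = (-8/3 + π^2)/(π^2 + 16).


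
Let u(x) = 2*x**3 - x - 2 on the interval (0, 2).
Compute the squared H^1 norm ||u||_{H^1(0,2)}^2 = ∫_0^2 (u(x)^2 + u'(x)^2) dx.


||u||_{H^1}^2 = 24634/105

The H^1 norm (squared) on an interval (0, L) is
  ||u||_{H^1}^2 = ∫_0^L u(x)^2 dx + ∫_0^L u'(x)^2 dx.
Compute u'(x) = 6*x**2 - 1.
Then u(x)^2 = 4*x**6 - 4*x**4 - 8*x**3 + x**2 + 4*x + 4 and u'(x)^2 = 36*x**4 - 12*x**2 + 1.
Integrate each monomial from 0 to 2 using ∫_0^2 c·x^n dx = c·2^(n+1)/(n+1):
  ∫_0^2 u(x)^2 dx = ∫_0^2 (4*x^6 - 4*x^4 - 8*x^3 + x^2 + 4*x + 4) dx. Term by term:
    ∫_0^2 4*x^6 dx = 512/7;  ∫_0^2 -4*x^4 dx = -128/5;  ∫_0^2 -8*x^3 dx = -32;
    ∫_0^2 x^2 dx = 8/3;  ∫_0^2 4*x dx = 8;  ∫_0^2 4 dx = 8.
  Sum: 512/7 − 128/5 − 32 + 8/3 + 8 + 8 = 3592/105.
  ∫_0^2 u'(x)^2 dx = ∫_0^2 (36*x^4 - 12*x^2 + 1) dx. Term by term:
    ∫_0^2 36*x^4 dx = 1152/5;  ∫_0^2 -12*x^2 dx = -32;  ∫_0^2 1 dx = 2.
  Sum: 1152/5 − 32 + 2 = 1002/5.
Adding: ||u||_{H^1}^2 = 3592/105 + 1002/5 = 24634/105.


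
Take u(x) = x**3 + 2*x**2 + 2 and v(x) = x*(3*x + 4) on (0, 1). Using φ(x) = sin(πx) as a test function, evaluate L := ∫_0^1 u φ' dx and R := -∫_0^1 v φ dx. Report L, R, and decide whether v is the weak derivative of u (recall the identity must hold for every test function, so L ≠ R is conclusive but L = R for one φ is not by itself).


LHS = -7/π + 12/π^3, RHS = -7/π + 12/π^3. Yes, v = u' weakly.

u(x) = x**3 + 2*x**2 + 2, classical derivative u'(x) = 3*x**2 + 4*x.
φ(x) = sin(πx), so φ'(x) = π*cos(π*x).
Note φ(0) = φ(1) = 0, so the boundary term u·φ vanishes.
LHS = ∫_0^1 u(x) φ'(x) dx = ∫_0^1 (π*x^3*cos(π*x) + 2*π*x^2*cos(π*x) + 2*π*cos(π*x)) dx. Term by term:
  ∫_0^1 2*π*cos(π*x) dx = 0;  ∫_0^1 π*x^3*cos(π*x) dx = -3/π + 12/π^3;  ∫_0^1 2*π*x^2*cos(π*x) dx = -4/π.
Sum: 0 + -3/π + 12/π^3 − 4/π = -7/π + 12/π^3.
So LHS = -7/π + 12/π^3.
∫_0^1 v(x) φ(x) dx = ∫_0^1 (3*x^2*sin(π*x) + 4*x*sin(π*x)) dx. Term by term:
  ∫_0^1 3*x^2*sin(π*x) dx = -12/π^3 + 3/π;  ∫_0^1 4*x*sin(π*x) dx = 4/π.
Sum: -12/π^3 + 3/π + 4/π = -12/π^3 + 7/π.
So RHS = -∫_0^1 v(x) φ(x) dx = -7/π + 12/π^3.
LHS = RHS, so the identity holds for this test φ.
Moreover u is smooth here and v(x) = u'(x) = 3*x**2 + 4*x pointwise, so the identity holds for every test function. Hence v is the weak derivative of u.


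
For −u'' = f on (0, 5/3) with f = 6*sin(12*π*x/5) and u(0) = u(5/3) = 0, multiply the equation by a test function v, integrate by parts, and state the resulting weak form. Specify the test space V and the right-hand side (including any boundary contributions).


V = H^1_0(0, 5/3) (so v(0) = v(5/3) = 0); weak form: ∫_0^5/3 u'v' dx = ∫_0^5/3 (6*sin(12*π*x/5)) v dx for all v ∈ V.

Multiply both sides by a test function v and integrate from 0 to 5/3:
  ∫_0^5/3 −u''(x) v(x) dx = ∫_0^5/3 f(x) v(x) dx.
Integrate the LHS by parts once:
  ∫_0^5/3 −u'' v dx = −[u'(x) v(x)]_0^5/3 + ∫_0^5/3 u'(x) v'(x) dx.
Thus ∫_0^5/3 u'(x) v'(x) dx = ∫_0^5/3 f(x) v(x) dx + [u'(x) v(x)]_0^5/3.
Choose V so that boundary terms are either known or forced to vanish.
u is Dirichlet: u(0) = u(5/3) = 0. Let V = H^1_0(0, 5/3); then v(0) = v(5/3) = 0, and [u' v]_0^5/3 = 0.
Weak formulation: find u (satisfying any essential BC) such that ∫_0^5/3 u'(x) v'(x) dx = ∫_0^5/3 f v dx for all v ∈ V.
Substituting f(x) = 6*sin(12*π*x/5), the right-hand side is ∫_0^5/3 (6*sin(12*π*x/5)) v dx.


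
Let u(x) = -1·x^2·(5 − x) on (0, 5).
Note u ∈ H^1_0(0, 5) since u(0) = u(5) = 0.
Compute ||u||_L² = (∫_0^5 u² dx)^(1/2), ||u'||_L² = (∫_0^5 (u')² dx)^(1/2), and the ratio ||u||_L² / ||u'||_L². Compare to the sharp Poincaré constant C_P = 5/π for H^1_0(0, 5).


||u||_L² / ||u'||_L² = 5*sqrt(14)/14 < C_P = 5/π.

u(x) = -1·x^2·(5 − x), so u'(x) = x*(3*x - 10).
u(x) = -1·x^2·(5 − x) vanishes at x = 0 and x = 5, so u ∈ H^1_0(0, 5). Differentiate via the product rule and integrate the resulting polynomials term by term.
  ∫_0^5 u² dx = ∫_0^5 (x^6 - 10*x^5 + 25*x^4) dx. Term by term:
    ∫_0^5 x^6 dx = 78125/7;  ∫_0^5 -10*x^5 dx = -78125/3;  ∫_0^5 25*x^4 dx = 15625.
  Sum: 78125/7 − 78125/3 + 15625 = 15625/21.
  ∫_0^5 (u')² dx = ∫_0^5 (9*x^4 - 60*x^3 + 100*x^2) dx. Term by term:
    ∫_0^5 9*x^4 dx = 5625;  ∫_0^5 -60*x^3 dx = -9375;  ∫_0^5 100*x^2 dx = 12500/3.
  Sum: 5625 − 9375 + 12500/3 = 1250/3.
∫_0^5 u² dx = 15625/21, so ||u||_L² = 125*sqrt(21)/21.
∫_0^5 (u')² dx = 1250/3, so ||u'||_L² = 25*sqrt(6)/3.
Ratio ||u||_L² / ||u'||_L² = 5*sqrt(14)/14.
Sharp Poincaré constant on H^1_0(0, 5) is C_P = L/π = 5/π, achieved by sin(π/5·x).
A polynomial bump cannot attain the sharp Poincaré constant (only the first sine eigenfunction does), so the ratio is strictly less than C_P, consistent with ||u||_L² ≤ C_P ||u'||_L².


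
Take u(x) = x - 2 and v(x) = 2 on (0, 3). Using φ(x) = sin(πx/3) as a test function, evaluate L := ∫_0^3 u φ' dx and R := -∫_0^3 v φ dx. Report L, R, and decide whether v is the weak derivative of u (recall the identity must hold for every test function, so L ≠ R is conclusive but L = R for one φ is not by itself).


LHS = -6/π, RHS = -12/π. No, v is not the weak derivative of u.

u(x) = x - 2, classical derivative u'(x) = 1.
φ(x) = sin(πx/3), so φ'(x) = π*cos(π*x/3)/3.
Note φ(0) = φ(3) = 0, so the boundary term u·φ vanishes.
LHS = ∫_0^3 u(x) φ'(x) dx = ∫_0^3 (π*x*cos(π*x/3)/3 - 2*π*cos(π*x/3)/3) dx. Term by term:
  ∫_0^3 -2*π*cos(π*x/3)/3 dx = 0;  ∫_0^3 π*x*cos(π*x/3)/3 dx = -6/π.
Sum: 0 − 6/π = -6/π.
So LHS = -6/π.
∫_0^3 v(x) φ(x) dx = ∫_0^3 (2*sin(π*x/3)) dx. Term by term:
  ∫_0^3 2*sin(π*x/3) dx = 12/π.
So RHS = -∫_0^3 v(x) φ(x) dx = -12/π.
LHS − RHS = 6/π ≠ 0, so the identity fails.
(For a valid weak derivative the identity must hold for EVERY test function, in particular this one. The failure shows v is NOT the weak derivative of u.)
Correct weak derivative would be u'(x) = 1.


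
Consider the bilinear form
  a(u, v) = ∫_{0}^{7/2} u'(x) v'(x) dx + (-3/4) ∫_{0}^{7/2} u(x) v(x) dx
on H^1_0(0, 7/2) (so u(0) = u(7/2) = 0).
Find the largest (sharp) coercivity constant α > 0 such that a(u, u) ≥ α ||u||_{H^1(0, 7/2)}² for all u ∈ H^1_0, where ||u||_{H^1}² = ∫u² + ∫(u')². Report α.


α = (-147 + 16*π^2)/(4*(4*π^2 + 49))

Coercivity of a(·,·) on H^1_0(0, 7/2) means a(u, u) ≥ α ||u||_{H^1}² for every u ∈ H^1_0.
The interval has length L = 7/2, and Poincaré/coercivity depend only on L. Here a(u, u) = ∫(u')² + (-3/4)·∫u².
Here c = -3/4 < 0 with |c| < (π/L)² = 4*π^2/49, so coercivity still holds. The condition a(u,u) ≥ α||u||_{H^1}² reads (1−α)∫(u')² ≥ (α−c)∫u². Any admissible α is ≤ 1 (rapidly oscillating u have ∫u²/∫(u')² → 0), and α = 1 would force 0 ≥ (1−c)∫u², impossible since c < 1; so 1−α > 0. By the sharp Poincaré inequality on H^1_0 of an interval of length L, ∫(u')² ≥ (π/L)²∫u² with equality for the first sine mode sin(π(x−x₀)/L) (x₀ the left endpoint), so the inequality holds for all u iff (1−α)(π/L)² ≥ α − c, i.e. α ≤ ((π/L)² + c)/((π/L)² + 1) = (1 + c(L/π)²)/(1 + (L/π)²). (Direct route, valid since c ≤ 0: Poincaré gives c∫u² ≥ c(L/π)²∫(u')², so a(u,u) ≥ (1 + c(L/π)²)∫(u')², while ||u||_{H^1}² ≤ (1 + (L/π)²)∫(u')²; dividing yields the same α.) With (π/L)² = 4*π^2/49 and c = -3/4, the largest admissible constant is α = ((π/L)² + c)/((π/L)² + 1).
Simplifying, α = (-147 + 16*π^2)/(4*(4*π^2 + 49)).


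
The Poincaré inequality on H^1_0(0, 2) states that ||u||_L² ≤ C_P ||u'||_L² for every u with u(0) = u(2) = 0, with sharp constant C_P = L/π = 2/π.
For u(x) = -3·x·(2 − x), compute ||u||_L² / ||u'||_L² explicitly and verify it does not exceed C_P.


||u||_L² / ||u'||_L² = sqrt(10)/5 < C_P = 2/π.

u(x) = -3·x·(2 − x), so u'(x) = 6*x - 6.
u(x) = -3·x·(2 − x) vanishes at x = 0 and x = 2, so u ∈ H^1_0(0, 2). Differentiate via the product rule and integrate the resulting polynomials term by term.
  ∫_0^2 u² dx = ∫_0^2 (9*x^4 - 36*x^3 + 36*x^2) dx. Term by term:
    ∫_0^2 9*x^4 dx = 288/5;  ∫_0^2 -36*x^3 dx = -144;  ∫_0^2 36*x^2 dx = 96.
  Sum: 288/5 − 144 + 96 = 48/5.
  ∫_0^2 (u')² dx = ∫_0^2 (36*x^2 - 72*x + 36) dx. Term by term:
    ∫_0^2 36*x^2 dx = 96;  ∫_0^2 -72*x dx = -144;  ∫_0^2 36 dx = 72.
  Sum: 96 − 144 + 72 = 24.
∫_0^2 u² dx = 48/5, so ||u||_L² = 4*sqrt(15)/5.
∫_0^2 (u')² dx = 24, so ||u'||_L² = 2*sqrt(6).
Ratio ||u||_L² / ||u'||_L² = sqrt(10)/5.
Sharp Poincaré constant on H^1_0(0, 2) is C_P = L/π = 2/π, achieved by sin(π/2·x).
A polynomial bump cannot attain the sharp Poincaré constant (only the first sine eigenfunction does), so the ratio is strictly less than C_P, consistent with ||u||_L² ≤ C_P ||u'||_L².


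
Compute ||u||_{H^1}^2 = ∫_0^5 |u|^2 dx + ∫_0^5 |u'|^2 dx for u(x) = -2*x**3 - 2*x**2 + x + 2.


||u||_{H^1}^2 = 1962475/21

The H^1 norm (squared) on an interval (0, L) is
  ||u||_{H^1}^2 = ∫_0^L u(x)^2 dx + ∫_0^L u'(x)^2 dx.
Compute u'(x) = -6*x**2 - 4*x + 1.
Then u(x)^2 = 4*x**6 + 8*x**5 - 12*x**3 - 7*x**2 + 4*x + 4 and u'(x)^2 = 36*x**4 + 48*x**3 + 4*x**2 - 8*x + 1.
Integrate each monomial from 0 to 5 using ∫_0^5 c·x^n dx = c·5^(n+1)/(n+1):
  ∫_0^5 u(x)^2 dx = ∫_0^5 (4*x^6 + 8*x^5 - 12*x^3 - 7*x^2 + 4*x + 4) dx. Term by term:
    ∫_0^5 4*x^6 dx = 312500/7;  ∫_0^5 8*x^5 dx = 62500/3;  ∫_0^5 -12*x^3 dx = -1875;
    ∫_0^5 -7*x^2 dx = -875/3;  ∫_0^5 4*x dx = 50;  ∫_0^5 4 dx = 20.
  Sum: 312500/7 + 62500/3 − 1875 − 875/3 + 50 + 20 = 1330970/21.
  ∫_0^5 u'(x)^2 dx = ∫_0^5 (36*x^4 + 48*x^3 + 4*x^2 - 8*x + 1) dx. Term by term:
    ∫_0^5 36*x^4 dx = 22500;  ∫_0^5 48*x^3 dx = 7500;  ∫_0^5 4*x^2 dx = 500/3;
    ∫_0^5 -8*x dx = -100;  ∫_0^5 1 dx = 5.
  Sum: 22500 + 7500 + 500/3 − 100 + 5 = 90215/3.
Adding: ||u||_{H^1}^2 = 1330970/21 + 90215/3 = 1962475/21.


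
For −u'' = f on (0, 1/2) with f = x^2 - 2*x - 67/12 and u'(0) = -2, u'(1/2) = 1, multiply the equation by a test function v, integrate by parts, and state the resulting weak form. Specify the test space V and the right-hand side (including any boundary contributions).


V = H^1(0, 1/2) (v unrestricted at boundary; u is determined up to an additive constant); weak form: ∫_0^1/2 u'v' dx = ∫_0^1/2 (x^2 - 2*x - 67/12) v dx + v(1/2) + 2·v(0) for all v ∈ V.

Multiply both sides by a test function v and integrate from 0 to 1/2:
  ∫_0^1/2 −u''(x) v(x) dx = ∫_0^1/2 f(x) v(x) dx.
Integrate the LHS by parts once:
  ∫_0^1/2 −u'' v dx = −[u'(x) v(x)]_0^1/2 + ∫_0^1/2 u'(x) v'(x) dx.
Thus ∫_0^1/2 u'(x) v'(x) dx = ∫_0^1/2 f(x) v(x) dx + [u'(x) v(x)]_0^1/2.
Choose V so that boundary terms are either known or forced to vanish.
u has inhomogeneous Neumann u'(0) = -2, u'(1/2) = 1. [u' v]_0^1/2 = (1)·v(1/2) − (-2)·v(0) = v(1/2) + 2·v(0). Take V = H^1(0, 1/2); boundary term becomes part of RHS.
Weak formulation: find u (satisfying any essential BC) such that ∫_0^1/2 u'(x) v'(x) dx = ∫_0^1/2 f v dx + v(1/2) + 2·v(0) for all v ∈ V (Neumann data are natural BCs: they enter the RHS as boundary terms).
Substituting f(x) = x^2 - 2*x - 67/12, the right-hand side is ∫_0^1/2 (x^2 - 2*x - 67/12) v dx + v(1/2) + 2·v(0).
Compatibility check (pure Neumann): taking v ≡ 1 ∈ V gives 0 = ∫_0^1/2 f dx + (1) − (-2), i.e. ∫_0^1/2 f dx must equal u'(0) − u'(1/2) = -3. Indeed ∫_0^1/2 (x^2 - 2*x - 67/12) dx = -3, so the data are compatible. The solution is then unique only up to an additive constant (fix it e.g. by requiring ∫_0^1/2 u dx = 0).


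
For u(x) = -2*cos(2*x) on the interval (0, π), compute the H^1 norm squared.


||u||_{H^1(0,π)}^2 = 10*π

u'(x) = 4*sin(2*x).
Expand u² and (u')² and integrate term by term on (0, π), using: for integers n ≥ 1, ∫_0^π sin²(nx) dx = ∫_0^π cos²(nx) dx = π/2; for n ≠ n', ∫_0^π sin(nx)sin(n'x) dx = ∫_0^π cos(nx)cos(n'x) dx = 0; and by product-to-sum, ∫_0^π sin(nx)cos(n'x) dx = ½∫_0^π [sin((n+n')x) + sin((n−n')x)] dx, which is 0 when n+n' is even and 2n/(n²−n'²) when n+n' is odd (it need not vanish on (0, π)).
  u² squared terms: (-2)²·∫cos(2x)² dx = 4·π/2 = 2*π.
  So ∫_0^π u² dx = 2*π.
  (u')² squared terms: (4)²·∫sin(2x)² dx = 16·π/2 = 8*π.
  So ∫_0^π (u')² dx = 8*π.
||u||_{H^1}^2 = (2*π) + (8*π) = 10*π.


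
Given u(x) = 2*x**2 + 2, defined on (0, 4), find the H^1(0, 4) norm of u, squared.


||u||_{H^1}^2 = 6736/5

The H^1 norm (squared) on an interval (0, L) is
  ||u||_{H^1}^2 = ∫_0^L u(x)^2 dx + ∫_0^L u'(x)^2 dx.
Compute u'(x) = 4*x.
Then u(x)^2 = 4*x**4 + 8*x**2 + 4 and u'(x)^2 = 16*x**2.
Integrate each monomial from 0 to 4 using ∫_0^4 c·x^n dx = c·4^(n+1)/(n+1):
  ∫_0^4 u(x)^2 dx = ∫_0^4 (4*x^4 + 8*x^2 + 4) dx. Term by term:
    ∫_0^4 4*x^4 dx = 4096/5;  ∫_0^4 8*x^2 dx = 512/3;  ∫_0^4 4 dx = 16.
  Sum: 4096/5 + 512/3 + 16 = 15088/15.
  ∫_0^4 u'(x)^2 dx = ∫_0^4 (16*x^2) dx. Term by term:
    ∫_0^4 16*x^2 dx = 1024/3.
Adding: ||u||_{H^1}^2 = 15088/15 + 1024/3 = 6736/5.


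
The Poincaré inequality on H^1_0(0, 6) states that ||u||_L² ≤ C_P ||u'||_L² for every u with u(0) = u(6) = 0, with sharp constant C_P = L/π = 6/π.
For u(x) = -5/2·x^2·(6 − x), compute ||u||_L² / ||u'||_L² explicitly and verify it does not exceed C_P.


||u||_L² / ||u'||_L² = 3*sqrt(14)/7 < C_P = 6/π.

u(x) = -5/2·x^2·(6 − x), so u'(x) = 15*x*(x - 4)/2.
u(x) = -5/2·x^2·(6 − x) vanishes at x = 0 and x = 6, so u ∈ H^1_0(0, 6). Differentiate via the product rule and integrate the resulting polynomials term by term.
  ∫_0^6 u² dx = ∫_0^6 (25*x^6/4 - 75*x^5 + 225*x^4) dx. Term by term:
    ∫_0^6 25*x^6/4 dx = 1749600/7;  ∫_0^6 -75*x^5 dx = -583200;  ∫_0^6 225*x^4 dx = 349920.
  Sum: 1749600/7 − 583200 + 349920 = 116640/7.
  ∫_0^6 (u')² dx = ∫_0^6 (225*x^4/4 - 450*x^3 + 900*x^2) dx. Term by term:
    ∫_0^6 225*x^4/4 dx = 87480;  ∫_0^6 -450*x^3 dx = -145800;  ∫_0^6 900*x^2 dx = 64800.
  Sum: 87480 − 145800 + 64800 = 6480.
∫_0^6 u² dx = 116640/7, so ||u||_L² = 108*sqrt(70)/7.
∫_0^6 (u')² dx = 6480, so ||u'||_L² = 36*sqrt(5).
Ratio ||u||_L² / ||u'||_L² = 3*sqrt(14)/7.
Sharp Poincaré constant on H^1_0(0, 6) is C_P = L/π = 6/π, achieved by sin(π/6·x).
A polynomial bump cannot attain the sharp Poincaré constant (only the first sine eigenfunction does), so the ratio is strictly less than C_P, consistent with ||u||_L² ≤ C_P ||u'||_L².


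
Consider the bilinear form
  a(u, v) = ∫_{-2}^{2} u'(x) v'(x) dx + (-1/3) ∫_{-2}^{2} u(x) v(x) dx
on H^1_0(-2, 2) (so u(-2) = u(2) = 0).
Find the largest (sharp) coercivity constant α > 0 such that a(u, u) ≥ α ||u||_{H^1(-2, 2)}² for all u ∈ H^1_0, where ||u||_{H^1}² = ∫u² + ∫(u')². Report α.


α = (-16/3 + π^2)/(π^2 + 16)

Coercivity of a(·,·) on H^1_0(-2, 2) means a(u, u) ≥ α ||u||_{H^1}² for every u ∈ H^1_0.
The interval has length L = 4, and Poincaré/coercivity depend only on L. Here a(u, u) = ∫(u')² + (-1/3)·∫u².
Here c = -1/3 < 0 with |c| < (π/L)² = π^2/16, so coercivity still holds. The condition a(u,u) ≥ α||u||_{H^1}² reads (1−α)∫(u')² ≥ (α−c)∫u². Any admissible α is ≤ 1 (rapidly oscillating u have ∫u²/∫(u')² → 0), and α = 1 would force 0 ≥ (1−c)∫u², impossible since c < 1; so 1−α > 0. By the sharp Poincaré inequality on H^1_0 of an interval of length L, ∫(u')² ≥ (π/L)²∫u² with equality for the first sine mode sin(π(x−x₀)/L) (x₀ the left endpoint), so the inequality holds for all u iff (1−α)(π/L)² ≥ α − c, i.e. α ≤ ((π/L)² + c)/((π/L)² + 1) = (1 + c(L/π)²)/(1 + (L/π)²). (Direct route, valid since c ≤ 0: Poincaré gives c∫u² ≥ c(L/π)²∫(u')², so a(u,u) ≥ (1 + c(L/π)²)∫(u')², while ||u||_{H^1}² ≤ (1 + (L/π)²)∫(u')²; dividing yields the same α.) With (π/L)² = π^2/16 and c = -1/3, the largest admissible constant is α = ((π/L)² + c)/((π/L)² + 1).
Simplifying, α = (-16/3 + π^2)/(π^2 + 16).


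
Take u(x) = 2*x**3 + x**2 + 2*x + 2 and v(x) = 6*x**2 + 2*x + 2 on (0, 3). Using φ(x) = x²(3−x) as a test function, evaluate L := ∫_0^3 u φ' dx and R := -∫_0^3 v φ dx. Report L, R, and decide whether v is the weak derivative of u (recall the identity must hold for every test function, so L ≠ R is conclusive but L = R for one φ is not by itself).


LHS = -918/5, RHS = -918/5. Yes, v = u' weakly.

u(x) = 2*x**3 + x**2 + 2*x + 2, classical derivative u'(x) = 6*x**2 + 2*x + 2.
φ(x) = x²(3−x), so φ'(x) = 3*x*(2 - x).
Note φ(0) = φ(3) = 0, so the boundary term u·φ vanishes.
LHS = ∫_0^3 u(x) φ'(x) dx = ∫_0^3 (-6*x^5 + 9*x^4 + 6*x^2 + 12*x) dx. Term by term:
  ∫_0^3 -6*x^5 dx = -729;  ∫_0^3 9*x^4 dx = 2187/5;  ∫_0^3 6*x^2 dx = 54;
  ∫_0^3 12*x dx = 54.
Sum: -729 + 2187/5 + 54 + 54 = -918/5.
So LHS = -918/5.
∫_0^3 v(x) φ(x) dx = ∫_0^3 (-6*x^5 + 16*x^4 + 4*x^3 + 6*x^2) dx. Term by term:
  ∫_0^3 -6*x^5 dx = -729;  ∫_0^3 16*x^4 dx = 3888/5;  ∫_0^3 4*x^3 dx = 81;
  ∫_0^3 6*x^2 dx = 54.
Sum: -729 + 3888/5 + 81 + 54 = 918/5.
So RHS = -∫_0^3 v(x) φ(x) dx = -918/5.
LHS = RHS, so the identity holds for this test φ.
Moreover u is smooth here and v(x) = u'(x) = 6*x**2 + 2*x + 2 pointwise, so the identity holds for every test function. Hence v is the weak derivative of u.


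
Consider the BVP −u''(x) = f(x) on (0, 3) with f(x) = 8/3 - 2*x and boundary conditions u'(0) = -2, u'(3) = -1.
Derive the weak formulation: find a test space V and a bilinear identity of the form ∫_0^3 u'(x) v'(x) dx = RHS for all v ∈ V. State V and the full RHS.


V = H^1(0, 3) (v unrestricted at boundary; u is determined up to an additive constant); weak form: ∫_0^3 u'v' dx = ∫_0^3 (8/3 - 2*x) v dx − v(3) + 2·v(0) for all v ∈ V.

Multiply both sides by a test function v and integrate from 0 to 3:
  ∫_0^3 −u''(x) v(x) dx = ∫_0^3 f(x) v(x) dx.
Integrate the LHS by parts once:
  ∫_0^3 −u'' v dx = −[u'(x) v(x)]_0^3 + ∫_0^3 u'(x) v'(x) dx.
Thus ∫_0^3 u'(x) v'(x) dx = ∫_0^3 f(x) v(x) dx + [u'(x) v(x)]_0^3.
Choose V so that boundary terms are either known or forced to vanish.
u has inhomogeneous Neumann u'(0) = -2, u'(3) = -1. [u' v]_0^3 = (-1)·v(3) − (-2)·v(0) = − v(3) + 2·v(0). Take V = H^1(0, 3); boundary term becomes part of RHS.
Weak formulation: find u (satisfying any essential BC) such that ∫_0^3 u'(x) v'(x) dx = ∫_0^3 f v dx − v(3) + 2·v(0) for all v ∈ V (Neumann data are natural BCs: they enter the RHS as boundary terms).
Substituting f(x) = 8/3 - 2*x, the right-hand side is ∫_0^3 (8/3 - 2*x) v dx − v(3) + 2·v(0).
Compatibility check (pure Neumann): taking v ≡ 1 ∈ V gives 0 = ∫_0^3 f dx + (-1) − (-2), i.e. ∫_0^3 f dx must equal u'(0) − u'(3) = -1. Indeed ∫_0^3 (8/3 - 2*x) dx = -1, so the data are compatible. The solution is then unique only up to an additive constant (fix it e.g. by requiring ∫_0^3 u dx = 0).


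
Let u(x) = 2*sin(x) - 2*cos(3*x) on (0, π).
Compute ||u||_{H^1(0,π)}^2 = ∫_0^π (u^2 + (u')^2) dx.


||u||_{H^1(0,π)}^2 = 24*π

u'(x) = 6*sin(3*x) + 2*cos(x).
Expand u² and (u')² and integrate term by term on (0, π), using: for integers n ≥ 1, ∫_0^π sin²(nx) dx = ∫_0^π cos²(nx) dx = π/2; for n ≠ n', ∫_0^π sin(nx)sin(n'x) dx = ∫_0^π cos(nx)cos(n'x) dx = 0; and by product-to-sum, ∫_0^π sin(nx)cos(n'x) dx = ½∫_0^π [sin((n+n')x) + sin((n−n')x)] dx, which is 0 when n+n' is even and 2n/(n²−n'²) when n+n' is odd (it need not vanish on (0, π)).
  u² squared terms: (-2)²·∫cos(3x)² dx = 4·π/2 = 2*π;  (2)²·∫sin(x)² dx = 4·π/2 = 2*π.
  u² cross terms: 2·(-2)·(2)·∫cos(3x)·sin(x) dx = -8·(0) = 0.
  So ∫_0^π u² dx = 2*π + 2*π + 0 = 4*π.
  (u')² squared terms: (2)²·∫cos(x)² dx = 4·π/2 = 2*π;  (6)²·∫sin(3x)² dx = 36·π/2 = 18*π.
  (u')² cross terms: 2·(2)·(6)·∫cos(x)·sin(3x) dx = 24·(0) = 0.
  So ∫_0^π (u')² dx = 2*π + 18*π + 0 = 20*π.
||u||_{H^1}^2 = (4*π) + (20*π) = 24*π.


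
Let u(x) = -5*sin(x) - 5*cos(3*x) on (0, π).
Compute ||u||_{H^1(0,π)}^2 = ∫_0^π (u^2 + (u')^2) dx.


||u||_{H^1(0,π)}^2 = 150*π

u'(x) = 15*sin(3*x) - 5*cos(x).
Expand u² and (u')² and integrate term by term on (0, π), using: for integers n ≥ 1, ∫_0^π sin²(nx) dx = ∫_0^π cos²(nx) dx = π/2; for n ≠ n', ∫_0^π sin(nx)sin(n'x) dx = ∫_0^π cos(nx)cos(n'x) dx = 0; and by product-to-sum, ∫_0^π sin(nx)cos(n'x) dx = ½∫_0^π [sin((n+n')x) + sin((n−n')x)] dx, which is 0 when n+n' is even and 2n/(n²−n'²) when n+n' is odd (it need not vanish on (0, π)).
  u² squared terms: (-5)²·∫cos(3x)² dx = 25·π/2 = 25*π/2;  (-5)²·∫sin(x)² dx = 25·π/2 = 25*π/2.
  u² cross terms: 2·(-5)·(-5)·∫cos(3x)·sin(x) dx = 50·(0) = 0.
  So ∫_0^π u² dx = 25*π/2 + 25*π/2 + 0 = 25*π.
  (u')² squared terms: (-5)²·∫cos(x)² dx = 25·π/2 = 25*π/2;  (15)²·∫sin(3x)² dx = 225·π/2 = 225*π/2.
  (u')² cross terms: 2·(-5)·(15)·∫cos(x)·sin(3x) dx = -150·(0) = 0.
  So ∫_0^π (u')² dx = 25*π/2 + 225*π/2 + 0 = 125*π.
||u||_{H^1}^2 = (25*π) + (125*π) = 150*π.


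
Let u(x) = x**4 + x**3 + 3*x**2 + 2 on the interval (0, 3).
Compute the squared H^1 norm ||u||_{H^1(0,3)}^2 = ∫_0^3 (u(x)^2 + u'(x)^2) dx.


||u||_{H^1}^2 = 540795/28

The H^1 norm (squared) on an interval (0, L) is
  ||u||_{H^1}^2 = ∫_0^L u(x)^2 dx + ∫_0^L u'(x)^2 dx.
Compute u'(x) = 4*x**3 + 3*x**2 + 6*x.
Then u(x)^2 = x**8 + 2*x**7 + 7*x**6 + 6*x**5 + 13*x**4 + 4*x**3 + 12*x**2 + 4 and u'(x)^2 = 16*x**6 + 24*x**5 + 57*x**4 + 36*x**3 + 36*x**2.
Integrate each monomial from 0 to 3 using ∫_0^3 c·x^n dx = c·3^(n+1)/(n+1):
  ∫_0^3 u(x)^2 dx = ∫_0^3 (x^8 + 2*x^7 + 7*x^6 + 6*x^5 + 13*x^4 + 4*x^3 + 12*x^2 + 4) dx. Term by term:
    ∫_0^3 x^8 dx = 2187;  ∫_0^3 2*x^7 dx = 6561/4;  ∫_0^3 7*x^6 dx = 2187;
    ∫_0^3 6*x^5 dx = 729;  ∫_0^3 13*x^4 dx = 3159/5;  ∫_0^3 4*x^3 dx = 81;
    ∫_0^3 12*x^2 dx = 108;  ∫_0^3 4 dx = 12.
  Sum: 2187 + 6561/4 + 2187 + 729 + 3159/5 + 81 + 108 + 12 = 151521/20.
  ∫_0^3 u'(x)^2 dx = ∫_0^3 (16*x^6 + 24*x^5 + 57*x^4 + 36*x^3 + 36*x^2) dx. Term by term:
    ∫_0^3 16*x^6 dx = 34992/7;  ∫_0^3 24*x^5 dx = 2916;  ∫_0^3 57*x^4 dx = 13851/5;
    ∫_0^3 36*x^3 dx = 729;  ∫_0^3 36*x^2 dx = 324.
  Sum: 34992/7 + 2916 + 13851/5 + 729 + 324 = 410832/35.
Adding: ||u||_{H^1}^2 = 151521/20 + 410832/35 = 540795/28.


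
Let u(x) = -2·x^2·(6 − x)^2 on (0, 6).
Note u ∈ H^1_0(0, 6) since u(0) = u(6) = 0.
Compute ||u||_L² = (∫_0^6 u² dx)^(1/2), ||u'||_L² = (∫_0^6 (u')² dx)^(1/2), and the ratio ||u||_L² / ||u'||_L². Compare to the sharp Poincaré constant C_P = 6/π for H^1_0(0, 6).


||u||_L² / ||u'||_L² = sqrt(3) < C_P = 6/π.

u(x) = -2·x^2·(6 − x)^2, so u'(x) = 8*x*(-x^2 + 9*x - 18).
u(x) = -2·x^2·(6 − x)^2 vanishes at x = 0 and x = 6, so u ∈ H^1_0(0, 6). Differentiate via the product rule and integrate the resulting polynomials term by term.
  ∫_0^6 u² dx = ∫_0^6 (4*x^8 - 96*x^7 + 864*x^6 - 3456*x^5 + 5184*x^4) dx. Term by term:
    ∫_0^6 4*x^8 dx = 4478976;  ∫_0^6 -96*x^7 dx = -20155392;  ∫_0^6 864*x^6 dx = 241864704/7;
    ∫_0^6 -3456*x^5 dx = -26873856;  ∫_0^6 5184*x^4 dx = 40310784/5.
  Sum: 4478976 − 20155392 + 241864704/7 − 26873856 + 40310784/5 = 2239488/35.
  ∫_0^6 (u')² dx = ∫_0^6 (64*x^6 - 1152*x^5 + 7488*x^4 - 20736*x^3 + 20736*x^2) dx. Term by term:
    ∫_0^6 64*x^6 dx = 17915904/7;  ∫_0^6 -1152*x^5 dx = -8957952;  ∫_0^6 7488*x^4 dx = 58226688/5;
    ∫_0^6 -20736*x^3 dx = -6718464;  ∫_0^6 20736*x^2 dx = 1492992.
  Sum: 17915904/7 − 8957952 + 58226688/5 − 6718464 + 1492992 = 746496/35.
∫_0^6 u² dx = 2239488/35, so ||u||_L² = 864*sqrt(105)/35.
∫_0^6 (u')² dx = 746496/35, so ||u'||_L² = 864*sqrt(35)/35.
Ratio ||u||_L² / ||u'||_L² = sqrt(3).
Sharp Poincaré constant on H^1_0(0, 6) is C_P = L/π = 6/π, achieved by sin(π/6·x).
A polynomial bump cannot attain the sharp Poincaré constant (only the first sine eigenfunction does), so the ratio is strictly less than C_P, consistent with ||u||_L² ≤ C_P ||u'||_L².


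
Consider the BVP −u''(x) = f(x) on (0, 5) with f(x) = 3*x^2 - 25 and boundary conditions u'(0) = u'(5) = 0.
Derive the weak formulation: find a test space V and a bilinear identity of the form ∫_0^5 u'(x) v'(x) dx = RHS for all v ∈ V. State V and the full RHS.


V = H^1(0, 5) (no boundary constraint on v; u is determined up to an additive constant); weak form: ∫_0^5 u'v' dx = ∫_0^5 (3*x^2 - 25) v dx for all v ∈ V.

Multiply both sides by a test function v and integrate from 0 to 5:
  ∫_0^5 −u''(x) v(x) dx = ∫_0^5 f(x) v(x) dx.
Integrate the LHS by parts once:
  ∫_0^5 −u'' v dx = −[u'(x) v(x)]_0^5 + ∫_0^5 u'(x) v'(x) dx.
Thus ∫_0^5 u'(x) v'(x) dx = ∫_0^5 f(x) v(x) dx + [u'(x) v(x)]_0^5.
Choose V so that boundary terms are either known or forced to vanish.
u has homogeneous Neumann: u'(0) = u'(5) = 0. So [u' v]_0^5 = 0·v(5) − 0·v(0) = 0 for any v; take V = H^1(0, 5).
Weak formulation: find u (satisfying any essential BC) such that ∫_0^5 u'(x) v'(x) dx = ∫_0^5 f v dx for all v ∈ V (homogeneous Neumann, so boundary terms vanish).
Substituting f(x) = 3*x^2 - 25, the right-hand side is ∫_0^5 (3*x^2 - 25) v dx.
Compatibility check (pure Neumann): taking v ≡ 1 ∈ V gives 0 = ∫_0^5 f dx + (0) − (0), i.e. ∫_0^5 f dx must equal u'(0) − u'(5) = 0. Indeed ∫_0^5 (3*x^2 - 25) dx = 0, so the data are compatible. The solution is then unique only up to an additive constant (fix it e.g. by requiring ∫_0^5 u dx = 0).


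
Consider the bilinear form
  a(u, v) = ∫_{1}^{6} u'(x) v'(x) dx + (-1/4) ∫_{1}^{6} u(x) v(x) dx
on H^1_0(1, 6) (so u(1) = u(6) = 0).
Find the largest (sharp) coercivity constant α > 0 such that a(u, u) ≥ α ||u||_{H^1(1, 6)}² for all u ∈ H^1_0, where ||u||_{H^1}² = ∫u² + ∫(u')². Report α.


α = (-25/4 + π^2)/(π^2 + 25)

Coercivity of a(·,·) on H^1_0(1, 6) means a(u, u) ≥ α ||u||_{H^1}² for every u ∈ H^1_0.
The interval has length L = 5, and Poincaré/coercivity depend only on L. Here a(u, u) = ∫(u')² + (-1/4)·∫u².
Here c = -1/4 < 0 with |c| < (π/L)² = π^2/25, so coercivity still holds. The condition a(u,u) ≥ α||u||_{H^1}² reads (1−α)∫(u')² ≥ (α−c)∫u². Any admissible α is ≤ 1 (rapidly oscillating u have ∫u²/∫(u')² → 0), and α = 1 would force 0 ≥ (1−c)∫u², impossible since c < 1; so 1−α > 0. By the sharp Poincaré inequality on H^1_0 of an interval of length L, ∫(u')² ≥ (π/L)²∫u² with equality for the first sine mode sin(π(x−x₀)/L) (x₀ the left endpoint), so the inequality holds for all u iff (1−α)(π/L)² ≥ α − c, i.e. α ≤ ((π/L)² + c)/((π/L)² + 1) = (1 + c(L/π)²)/(1 + (L/π)²). (Direct route, valid since c ≤ 0: Poincaré gives c∫u² ≥ c(L/π)²∫(u')², so a(u,u) ≥ (1 + c(L/π)²)∫(u')², while ||u||_{H^1}² ≤ (1 + (L/π)²)∫(u')²; dividing yields the same α.) With (π/L)² = π^2/25 and c = -1/4, the largest admissible constant is α = ((π/L)² + c)/((π/L)² + 1).
Simplifying, α = (-25/4 + π^2)/(π^2 + 25).


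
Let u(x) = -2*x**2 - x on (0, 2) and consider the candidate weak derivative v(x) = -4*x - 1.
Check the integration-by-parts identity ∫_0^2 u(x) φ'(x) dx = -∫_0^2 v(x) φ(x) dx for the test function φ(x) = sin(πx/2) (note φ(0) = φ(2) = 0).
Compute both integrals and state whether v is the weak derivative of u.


LHS = 20/π, RHS = 20/π. Yes, v = u' weakly.

u(x) = -2*x**2 - x, classical derivative u'(x) = -4*x - 1.
φ(x) = sin(πx/2), so φ'(x) = π*cos(π*x/2)/2.
Note φ(0) = φ(2) = 0, so the boundary term u·φ vanishes.
LHS = ∫_0^2 u(x) φ'(x) dx = ∫_0^2 (-π*x^2*cos(π*x/2) - π*x*cos(π*x/2)/2) dx. Term by term:
  ∫_0^2 -π*x^2*cos(π*x/2) dx = 16/π;  ∫_0^2 -π*x*cos(π*x/2)/2 dx = 4/π.
Sum: 16/π + 4/π = 20/π.
So LHS = 20/π.
∫_0^2 v(x) φ(x) dx = ∫_0^2 (-4*x*sin(π*x/2) - sin(π*x/2)) dx. Term by term:
  ∫_0^2 -sin(π*x/2) dx = -4/π;  ∫_0^2 -4*x*sin(π*x/2) dx = -16/π.
Sum: -4/π − 16/π = -20/π.
So RHS = -∫_0^2 v(x) φ(x) dx = 20/π.
LHS = RHS, so the identity holds for this test φ.
Moreover u is smooth here and v(x) = u'(x) = -4*x - 1 pointwise, so the identity holds for every test function. Hence v is the weak derivative of u.


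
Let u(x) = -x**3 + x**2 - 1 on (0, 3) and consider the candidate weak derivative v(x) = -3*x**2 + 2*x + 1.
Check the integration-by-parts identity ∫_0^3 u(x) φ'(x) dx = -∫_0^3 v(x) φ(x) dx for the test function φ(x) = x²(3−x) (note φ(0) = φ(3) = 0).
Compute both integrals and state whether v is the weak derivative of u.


LHS = 243/5, RHS = 837/20. No, v is not the weak derivative of u.

u(x) = -x**3 + x**2 - 1, classical derivative u'(x) = -3*x**2 + 2*x.
φ(x) = x²(3−x), so φ'(x) = 3*x*(2 - x).
Note φ(0) = φ(3) = 0, so the boundary term u·φ vanishes.
LHS = ∫_0^3 u(x) φ'(x) dx = ∫_0^3 (3*x^5 - 9*x^4 + 6*x^3 + 3*x^2 - 6*x) dx. Term by term:
  ∫_0^3 3*x^5 dx = 729/2;  ∫_0^3 -9*x^4 dx = -2187/5;  ∫_0^3 6*x^3 dx = 243/2;
  ∫_0^3 3*x^2 dx = 27;  ∫_0^3 -6*x dx = -27.
Sum: 729/2 − 2187/5 + 243/2 + 27 − 27 = 243/5.
So LHS = 243/5.
∫_0^3 v(x) φ(x) dx = ∫_0^3 (3*x^5 - 11*x^4 + 5*x^3 + 3*x^2) dx. Term by term:
  ∫_0^3 3*x^5 dx = 729/2;  ∫_0^3 -11*x^4 dx = -2673/5;  ∫_0^3 5*x^3 dx = 405/4;
  ∫_0^3 3*x^2 dx = 27.
Sum: 729/2 − 2673/5 + 405/4 + 27 = -837/20.
So RHS = -∫_0^3 v(x) φ(x) dx = 837/20.
LHS − RHS = 27/4 ≠ 0, so the identity fails.
(For a valid weak derivative the identity must hold for EVERY test function, in particular this one. The failure shows v is NOT the weak derivative of u.)
Correct weak derivative would be u'(x) = -3*x**2 + 2*x.


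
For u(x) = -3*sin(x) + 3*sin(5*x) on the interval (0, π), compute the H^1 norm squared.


||u||_{H^1(0,π)}^2 = 126*π

u'(x) = -3*cos(x) + 15*cos(5*x).
Expand u² and (u')² and integrate term by term on (0, π), using: for integers n ≥ 1, ∫_0^π sin²(nx) dx = ∫_0^π cos²(nx) dx = π/2; for n ≠ n', ∫_0^π sin(nx)sin(n'x) dx = ∫_0^π cos(nx)cos(n'x) dx = 0; and by product-to-sum, ∫_0^π sin(nx)cos(n'x) dx = ½∫_0^π [sin((n+n')x) + sin((n−n')x)] dx, which is 0 when n+n' is even and 2n/(n²−n'²) when n+n' is odd (it need not vanish on (0, π)).
  u² squared terms: (-3)²·∫sin(x)² dx = 9·π/2 = 9*π/2;  (3)²·∫sin(5x)² dx = 9·π/2 = 9*π/2.
  u² cross terms: 2·(-3)·(3)·∫sin(x)·sin(5x) dx = -18·(0) = 0.
  So ∫_0^π u² dx = 9*π/2 + 9*π/2 + 0 = 9*π.
  (u')² squared terms: (-3)²·∫cos(x)² dx = 9·π/2 = 9*π/2;  (15)²·∫cos(5x)² dx = 225·π/2 = 225*π/2.
  (u')² cross terms: 2·(-3)·(15)·∫cos(x)·cos(5x) dx = -90·(0) = 0.
  So ∫_0^π (u')² dx = 9*π/2 + 225*π/2 + 0 = 117*π.
||u||_{H^1}^2 = (9*π) + (117*π) = 126*π.


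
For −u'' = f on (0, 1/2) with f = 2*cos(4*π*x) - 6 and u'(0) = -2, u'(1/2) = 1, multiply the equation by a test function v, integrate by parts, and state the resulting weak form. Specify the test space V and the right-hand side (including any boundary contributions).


V = H^1(0, 1/2) (v unrestricted at boundary; u is determined up to an additive constant); weak form: ∫_0^1/2 u'v' dx = ∫_0^1/2 (2*cos(4*π*x) - 6) v dx + v(1/2) + 2·v(0) for all v ∈ V.

Multiply both sides by a test function v and integrate from 0 to 1/2:
  ∫_0^1/2 −u''(x) v(x) dx = ∫_0^1/2 f(x) v(x) dx.
Integrate the LHS by parts once:
  ∫_0^1/2 −u'' v dx = −[u'(x) v(x)]_0^1/2 + ∫_0^1/2 u'(x) v'(x) dx.
Thus ∫_0^1/2 u'(x) v'(x) dx = ∫_0^1/2 f(x) v(x) dx + [u'(x) v(x)]_0^1/2.
Choose V so that boundary terms are either known or forced to vanish.
u has inhomogeneous Neumann u'(0) = -2, u'(1/2) = 1. [u' v]_0^1/2 = (1)·v(1/2) − (-2)·v(0) = v(1/2) + 2·v(0). Take V = H^1(0, 1/2); boundary term becomes part of RHS.
Weak formulation: find u (satisfying any essential BC) such that ∫_0^1/2 u'(x) v'(x) dx = ∫_0^1/2 f v dx + v(1/2) + 2·v(0) for all v ∈ V (Neumann data are natural BCs: they enter the RHS as boundary terms).
Substituting f(x) = 2*cos(4*π*x) - 6, the right-hand side is ∫_0^1/2 (2*cos(4*π*x) - 6) v dx + v(1/2) + 2·v(0).
Compatibility check (pure Neumann): taking v ≡ 1 ∈ V gives 0 = ∫_0^1/2 f dx + (1) − (-2), i.e. ∫_0^1/2 f dx must equal u'(0) − u'(1/2) = -3. Indeed ∫_0^1/2 (2*cos(4*π*x) - 6) dx = -3, so the data are compatible. The solution is then unique only up to an additive constant (fix it e.g. by requiring ∫_0^1/2 u dx = 0).
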